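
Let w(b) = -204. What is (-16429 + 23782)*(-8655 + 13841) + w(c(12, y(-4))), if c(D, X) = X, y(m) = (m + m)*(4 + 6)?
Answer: 38132454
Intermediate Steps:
y(m) = 20*m (y(m) = (2*m)*10 = 20*m)
(-16429 + 23782)*(-8655 + 13841) + w(c(12, y(-4))) = (-16429 + 23782)*(-8655 + 13841) - 204 = 7353*5186 - 204 = 38132658 - 204 = 38132454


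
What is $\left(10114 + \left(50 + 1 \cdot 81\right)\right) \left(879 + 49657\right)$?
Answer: $517741320$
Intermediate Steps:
$\left(10114 + \left(50 + 1 \cdot 81\right)\right) \left(879 + 49657\right) = \left(10114 + \left(50 + 81\right)\right) 50536 = \left(10114 + 131\right) 50536 = 10245 \cdot 50536 = 517741320$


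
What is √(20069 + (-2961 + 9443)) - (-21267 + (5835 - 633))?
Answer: 16065 + √26551 ≈ 16228.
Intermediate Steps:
√(20069 + (-2961 + 9443)) - (-21267 + (5835 - 633)) = √(20069 + 6482) - (-21267 + 5202) = √26551 - 1*(-16065) = √26551 + 16065 = 16065 + √26551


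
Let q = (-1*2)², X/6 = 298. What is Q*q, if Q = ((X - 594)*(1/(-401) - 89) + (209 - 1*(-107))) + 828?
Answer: -168620464/401 ≈ -4.2050e+5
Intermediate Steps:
X = 1788 (X = 6*298 = 1788)
q = 4 (q = (-2)² = 4)
Q = -42155116/401 (Q = ((1788 - 594)*(1/(-401) - 89) + (209 - 1*(-107))) + 828 = (1194*(-1/401 - 89) + (209 + 107)) + 828 = (1194*(-35690/401) + 316) + 828 = (-42613860/401 + 316) + 828 = -42487144/401 + 828 = -42155116/401 ≈ -1.0513e+5)
Q*q = -42155116/401*4 = -168620464/401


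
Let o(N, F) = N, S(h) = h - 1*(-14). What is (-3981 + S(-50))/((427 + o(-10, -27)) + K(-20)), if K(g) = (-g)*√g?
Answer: -1675089/181889 + 160680*I*√5/181889 ≈ -9.2094 + 1.9753*I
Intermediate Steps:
S(h) = 14 + h (S(h) = h + 14 = 14 + h)
K(g) = -g^(3/2)
(-3981 + S(-50))/((427 + o(-10, -27)) + K(-20)) = (-3981 + (14 - 50))/((427 - 10) - (-20)^(3/2)) = (-3981 - 36)/(417 - (-40)*I*√5) = -4017/(417 + 40*I*√5)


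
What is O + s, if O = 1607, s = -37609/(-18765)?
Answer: 30192964/18765 ≈ 1609.0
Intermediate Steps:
s = 37609/18765 (s = -37609*(-1/18765) = 37609/18765 ≈ 2.0042)
O + s = 1607 + 37609/18765 = 30192964/18765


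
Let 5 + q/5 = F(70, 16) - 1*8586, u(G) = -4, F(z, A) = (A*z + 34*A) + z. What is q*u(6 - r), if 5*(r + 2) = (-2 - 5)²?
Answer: 137140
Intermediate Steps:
r = 39/5 (r = -2 + (-2 - 5)²/5 = -2 + (⅕)*(-7)² = -2 + (⅕)*49 = -2 + 49/5 = 39/5 ≈ 7.8000)
F(z, A) = z + 34*A + A*z (F(z, A) = (34*A + A*z) + z = z + 34*A + A*z)
q = -34285 (q = -25 + 5*((70 + 34*16 + 16*70) - 1*8586) = -25 + 5*((70 + 544 + 1120) - 8586) = -25 + 5*(1734 - 8586) = -25 + 5*(-6852) = -25 - 34260 = -34285)
q*u(6 - r) = -34285*(-4) = 137140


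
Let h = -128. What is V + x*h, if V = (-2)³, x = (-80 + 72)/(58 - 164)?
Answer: -936/53 ≈ -17.660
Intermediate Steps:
x = 4/53 (x = -8/(-106) = -8*(-1/106) = 4/53 ≈ 0.075472)
V = -8
V + x*h = -8 + (4/53)*(-128) = -8 - 512/53 = -936/53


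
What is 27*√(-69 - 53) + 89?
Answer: 89 + 27*I*√122 ≈ 89.0 + 298.22*I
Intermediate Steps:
27*√(-69 - 53) + 89 = 27*√(-122) + 89 = 27*(I*√122) + 89 = 27*I*√122 + 89 = 89 + 27*I*√122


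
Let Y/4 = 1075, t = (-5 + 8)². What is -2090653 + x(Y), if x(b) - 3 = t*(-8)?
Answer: -2090722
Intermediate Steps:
t = 9 (t = 3² = 9)
Y = 4300 (Y = 4*1075 = 4300)
x(b) = -69 (x(b) = 3 + 9*(-8) = 3 - 72 = -69)
-2090653 + x(Y) = -2090653 - 69 = -2090722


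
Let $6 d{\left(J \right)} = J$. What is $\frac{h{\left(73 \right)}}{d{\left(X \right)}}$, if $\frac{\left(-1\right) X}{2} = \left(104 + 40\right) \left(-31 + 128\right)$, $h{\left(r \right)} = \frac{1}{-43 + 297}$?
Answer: $- \frac{1}{1182624} \approx -8.4558 \cdot 10^{-7}$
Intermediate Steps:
$h{\left(r \right)} = \frac{1}{254}$
$X = -27936$ ($X = - 2 \left(104 + 40\right) \left(-31 + 128\right) = - 2 \cdot 144 \cdot 97 = \left(-2\right) 13968 = -27936$)
$d{\left(J \right)} = \frac{J}{6}$
$\frac{h{\left(73 \right)}}{d{\left(X \right)}} = \frac{1}{254 \cdot \frac{1}{6} \left(-27936\right)} = \frac{1}{254 \left(-4656\right)} = \frac{1}{254} \left(- \frac{1}{4656}\right) = - \frac{1}{1182624}$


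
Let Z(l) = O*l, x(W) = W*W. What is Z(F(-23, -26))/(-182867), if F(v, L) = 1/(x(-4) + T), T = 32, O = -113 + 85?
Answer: 7/2194404 ≈ 3.1899e-6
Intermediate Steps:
O = -28
x(W) = W**2
F(v, L) = 1/48 (F(v, L) = 1/((-4)**2 + 32) = 1/(16 + 32) = 1/48)
Z(l) = -28*l
Z(F(-23, -26))/(-182867) = -28*1/48/(-182867) = -7/12*(-1/182867) = 7/2194404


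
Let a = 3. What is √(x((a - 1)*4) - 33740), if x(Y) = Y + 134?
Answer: I*√33598 ≈ 183.3*I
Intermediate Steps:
x(Y) = 134 + Y
√(x((a - 1)*4) - 33740) = √((134 + (3 - 1)*4) - 33740) = √((134 + 2*4) - 33740) = √((134 + 8) - 33740) = √(142 - 33740) = √(-33598) = I*√33598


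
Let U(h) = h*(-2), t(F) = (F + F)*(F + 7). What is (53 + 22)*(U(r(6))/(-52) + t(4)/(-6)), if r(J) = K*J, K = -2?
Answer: -14750/13 ≈ -1134.6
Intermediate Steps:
r(J) = -2*J
t(F) = 2*F*(7 + F) (t(F) = (2*F)*(7 + F) = 2*F*(7 + F))
U(h) = -2*h
(53 + 22)*(U(r(6))/(-52) + t(4)/(-6)) = (53 + 22)*(-(-4)*6/(-52) + (2*4*(7 + 4))/(-6)) = 75*(-2*(-12)*(-1/52) + (2*4*11)*(-1/6)) = 75*(24*(-1/52) + 88*(-1/6)) = 75*(-6/13 - 44/3) = 75*(-590/39) = -14750/13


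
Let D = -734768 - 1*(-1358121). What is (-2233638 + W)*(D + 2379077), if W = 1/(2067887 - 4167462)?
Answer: -2816093491895471586/419915 ≈ -6.7063e+12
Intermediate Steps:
D = 623353 (D = -734768 + 1358121 = 623353)
W = -1/2099575 (W = 1/(-2099575) = -1/2099575 ≈ -4.7629e-7)
(-2233638 + W)*(D + 2379077) = (-2233638 - 1/2099575)*(623353 + 2379077) = -4689690503851/2099575*3002430 = -2816093491895471586/419915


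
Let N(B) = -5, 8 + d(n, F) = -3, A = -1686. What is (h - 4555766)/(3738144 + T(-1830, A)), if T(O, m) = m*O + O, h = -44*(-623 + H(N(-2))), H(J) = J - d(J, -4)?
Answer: -2264309/3410847 ≈ -0.66386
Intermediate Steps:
d(n, F) = -11 (d(n, F) = -8 - 3 = -11)
H(J) = 11 + J (H(J) = J - 1*(-11) = J + 11 = 11 + J)
h = 27148 (h = -44*(-623 + (11 - 5)) = -44*(-623 + 6) = -44*(-617) = 27148)
T(O, m) = O + O*m (T(O, m) = O*m + O = O + O*m)
(h - 4555766)/(3738144 + T(-1830, A)) = (27148 - 4555766)/(3738144 - 1830*(1 - 1686)) = -4528618/(3738144 - 1830*(-1685)) = -4528618/(3738144 + 3083550) = -4528618/6821694 = -4528618*1/6821694 = -2264309/3410847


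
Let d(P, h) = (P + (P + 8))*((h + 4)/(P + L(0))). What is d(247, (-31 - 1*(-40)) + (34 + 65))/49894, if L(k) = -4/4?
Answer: 14056/3068481 ≈ 0.0045808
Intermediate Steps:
L(k) = -1 (L(k) = -4*¼ = -1)
d(P, h) = (4 + h)*(8 + 2*P)/(-1 + P) (d(P, h) = (P + (P + 8))*((h + 4)/(P - 1)) = (P + (8 + P))*((4 + h)/(-1 + P)) = (8 + 2*P)*((4 + h)/(-1 + P)) = (4 + h)*(8 + 2*P)/(-1 + P))
d(247, (-31 - 1*(-40)) + (34 + 65))/49894 = (2*(16 + 4*247 + 4*((-31 - 1*(-40)) + (34 + 65)) + 247*((-31 - 1*(-40)) + (34 + 65)))/(-1 + 247))/49894 = (2*(16 + 988 + 4*((-31 + 40) + 99) + 247*((-31 + 40) + 99))/246)*(1/49894) = (2*(1/246)*(16 + 988 + 4*(9 + 99) + 247*(9 + 99)))*(1/49894) = (2*(1/246)*(16 + 988 + 4*108 + 247*108))*(1/49894) = (2*(1/246)*(16 + 988 + 432 + 26676))*(1/49894) = (2*(1/246)*28112)*(1/49894) = (28112/123)*(1/49894) = 14056/3068481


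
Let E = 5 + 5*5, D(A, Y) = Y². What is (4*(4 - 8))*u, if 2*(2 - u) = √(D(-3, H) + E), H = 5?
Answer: -32 + 8*√55 ≈ 27.330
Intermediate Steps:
E = 30 (E = 5 + 25 = 30)
u = 2 - √55/2 (u = 2 - √(5² + 30)/2 = 2 - √(25 + 30)/2 = 2 - √55/2 ≈ -1.7081)
(4*(4 - 8))*u = (4*(4 - 8))*(2 - √55/2) = (4*(-4))*(2 - √55/2) = -16*(2 - √55/2) = -32 + 8*√55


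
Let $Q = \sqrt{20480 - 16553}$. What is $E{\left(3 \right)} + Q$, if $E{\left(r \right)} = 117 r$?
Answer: $351 + \sqrt{3927} \approx 413.67$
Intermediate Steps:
$Q = \sqrt{3927} \approx 62.666$
$E{\left(3 \right)} + Q = 117 \cdot 3 + \sqrt{3927} = 351 + \sqrt{3927}$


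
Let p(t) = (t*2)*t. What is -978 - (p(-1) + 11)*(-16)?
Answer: -770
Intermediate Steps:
p(t) = 2*t² (p(t) = (2*t)*t = 2*t²)
-978 - (p(-1) + 11)*(-16) = -978 - (2*(-1)² + 11)*(-16) = -978 - (2*1 + 11)*(-16) = -978 - (2 + 11)*(-16) = -978 - 13*(-16) = -978 - 1*(-208) = -978 + 208 = -770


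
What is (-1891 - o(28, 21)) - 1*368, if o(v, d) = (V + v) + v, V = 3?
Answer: -2318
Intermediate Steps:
o(v, d) = 3 + 2*v (o(v, d) = (3 + v) + v = 3 + 2*v)
(-1891 - o(28, 21)) - 1*368 = (-1891 - (3 + 2*28)) - 1*368 = (-1891 - (3 + 56)) - 368 = (-1891 - 1*59) - 368 = (-1891 - 59) - 368 = -1950 - 368 = -2318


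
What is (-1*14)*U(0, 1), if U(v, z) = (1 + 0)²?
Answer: -14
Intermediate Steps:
U(v, z) = 1 (U(v, z) = 1² = 1)
(-1*14)*U(0, 1) = -1*14*1 = -14*1 = -14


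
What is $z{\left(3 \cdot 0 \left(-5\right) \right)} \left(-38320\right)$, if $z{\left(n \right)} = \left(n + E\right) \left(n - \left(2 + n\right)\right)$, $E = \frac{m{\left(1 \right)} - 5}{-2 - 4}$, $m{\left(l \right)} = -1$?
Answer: $76640$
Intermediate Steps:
$E = 1$ ($E = \frac{-1 - 5}{-2 - 4} = - \frac{6}{-6} = \left(-6\right) \left(- \frac{1}{6}\right) = 1$)
$z{\left(n \right)} = -2 - 2 n$ ($z{\left(n \right)} = \left(n + 1\right) \left(n - \left(2 + n\right)\right) = \left(1 + n\right) \left(-2\right) = -2 - 2 n$)
$z{\left(3 \cdot 0 \left(-5\right) \right)} \left(-38320\right) = \left(-2 - 2 \cdot 3 \cdot 0 \left(-5\right)\right) \left(-38320\right) = \left(-2 - 2 \cdot 0 \left(-5\right)\right) \left(-38320\right) = \left(-2 - 0\right) \left(-38320\right) = \left(-2 + 0\right) \left(-38320\right) = \left(-2\right) \left(-38320\right) = 76640$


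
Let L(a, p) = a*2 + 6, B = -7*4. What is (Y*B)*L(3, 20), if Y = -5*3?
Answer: 5040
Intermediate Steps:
B = -28
Y = -15
L(a, p) = 6 + 2*a (L(a, p) = 2*a + 6 = 6 + 2*a)
(Y*B)*L(3, 20) = (-15*(-28))*(6 + 2*3) = 420*(6 + 6) = 420*12 = 5040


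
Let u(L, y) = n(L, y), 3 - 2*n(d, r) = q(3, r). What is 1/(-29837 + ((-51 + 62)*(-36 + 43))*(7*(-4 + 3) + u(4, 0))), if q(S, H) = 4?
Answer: -2/60829 ≈ -3.2879e-5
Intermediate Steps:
n(d, r) = -½ (n(d, r) = 3/2 - ½*4 = 3/2 - 2 = -½)
u(L, y) = -½
1/(-29837 + ((-51 + 62)*(-36 + 43))*(7*(-4 + 3) + u(4, 0))) = 1/(-29837 + ((-51 + 62)*(-36 + 43))*(7*(-4 + 3) - ½)) = 1/(-29837 + (11*7)*(7*(-1) - ½)) = 1/(-29837 + 77*(-7 - ½)) = 1/(-29837 + 77*(-15/2)) = 1/(-29837 - 1155/2) = 1/(-60829/2) = -2/60829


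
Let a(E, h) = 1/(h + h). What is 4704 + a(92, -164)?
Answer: 1542911/328 ≈ 4704.0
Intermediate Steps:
a(E, h) = 1/(2*h)
4704 + a(92, -164) = 4704 + (½)/(-164) = 4704 + (½)*(-1/164) = 4704 - 1/328 = 1542911/328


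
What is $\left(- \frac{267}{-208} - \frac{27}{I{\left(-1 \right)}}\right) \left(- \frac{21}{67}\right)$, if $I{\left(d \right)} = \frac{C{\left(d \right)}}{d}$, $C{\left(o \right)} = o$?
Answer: $\frac{112329}{13936} \approx 8.0603$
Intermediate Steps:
$I{\left(d \right)} = 1$ ($I{\left(d \right)} = \frac{d}{d} = 1$)
$\left(- \frac{267}{-208} - \frac{27}{I{\left(-1 \right)}}\right) \left(- \frac{21}{67}\right) = \left(- \frac{267}{-208} - \frac{27}{1}\right) \left(- \frac{21}{67}\right) = \left(\left(-267\right) \left(- \frac{1}{208}\right) - 27\right) \left(\left(-21\right) \frac{1}{67}\right) = \left(\frac{267}{208} - 27\right) \left(- \frac{21}{67}\right) = \left(- \frac{5349}{208}\right) \left(- \frac{21}{67}\right) = \frac{112329}{13936}$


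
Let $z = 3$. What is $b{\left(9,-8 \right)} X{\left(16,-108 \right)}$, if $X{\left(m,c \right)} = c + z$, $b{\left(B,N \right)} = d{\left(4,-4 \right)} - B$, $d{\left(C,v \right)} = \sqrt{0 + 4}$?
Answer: $735$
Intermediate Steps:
$d{\left(C,v \right)} = 2$ ($d{\left(C,v \right)} = \sqrt{4} = 2$)
$b{\left(B,N \right)} = 2 - B$
$X{\left(m,c \right)} = 3 + c$ ($X{\left(m,c \right)} = c + 3 = 3 + c$)
$b{\left(9,-8 \right)} X{\left(16,-108 \right)} = \left(2 - 9\right) \left(3 - 108\right) = \left(2 - 9\right) \left(-105\right) = \left(-7\right) \left(-105\right) = 735$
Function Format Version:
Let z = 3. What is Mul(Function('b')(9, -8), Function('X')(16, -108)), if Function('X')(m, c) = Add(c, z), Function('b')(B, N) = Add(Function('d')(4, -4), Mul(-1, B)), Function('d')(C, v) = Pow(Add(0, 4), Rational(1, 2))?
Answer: 735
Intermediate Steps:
Function('d')(C, v) = 2 (Function('d')(C, v) = Pow(4, Rational(1, 2)) = 2)
Function('b')(B, N) = Add(2, Mul(-1, B))
Function('X')(m, c) = Add(3, c) (Function('X')(m, c) = Add(c, 3) = Add(3, c))
Mul(Function('b')(9, -8), Function('X')(16, -108)) = Mul(Add(2, Mul(-1, 9)), Add(3, -108)) = Mul(Add(2, -9), -105) = Mul(-7, -105) = 735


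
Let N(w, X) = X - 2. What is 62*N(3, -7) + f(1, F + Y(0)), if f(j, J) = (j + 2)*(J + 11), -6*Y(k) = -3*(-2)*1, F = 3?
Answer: -519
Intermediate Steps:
Y(k) = -1 (Y(k) = -(-3*(-2))/6 = -1)
N(w, X) = -2 + X
f(j, J) = (2 + j)*(11 + J)
62*N(3, -7) + f(1, F + Y(0)) = 62*(-2 - 7) + (22 + 2*(3 - 1) + 11*1 + (3 - 1)*1) = 62*(-9) + (22 + 2*2 + 11 + 2*1) = -558 + (22 + 4 + 11 + 2) = -558 + 39 = -519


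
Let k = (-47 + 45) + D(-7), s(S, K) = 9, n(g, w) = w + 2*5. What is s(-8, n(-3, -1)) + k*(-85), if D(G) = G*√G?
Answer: 179 + 595*I*√7 ≈ 179.0 + 1574.2*I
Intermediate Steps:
n(g, w) = 10 + w (n(g, w) = w + 10 = 10 + w)
D(G) = G^(3/2)
k = -2 - 7*I*√7 (k = (-47 + 45) + (-7)^(3/2) = -2 - 7*I*√7 ≈ -2.0 - 18.52*I)
s(-8, n(-3, -1)) + k*(-85) = 9 + (-2 - 7*I*√7)*(-85) = 9 + (170 + 595*I*√7) = 179 + 595*I*√7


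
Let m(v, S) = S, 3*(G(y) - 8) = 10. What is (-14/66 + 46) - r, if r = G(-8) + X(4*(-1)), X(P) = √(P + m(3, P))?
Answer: 379/11 - 2*I*√2 ≈ 34.455 - 2.8284*I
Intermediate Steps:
G(y) = 34/3 (G(y) = 8 + (⅓)*10 = 8 + 10/3 = 34/3)
X(P) = √2*√P (X(P) = √(P + P) = √(2*P) = √2*√P)
r = 34/3 + 2*I*√2 (r = 34/3 + √2*√(4*(-1)) = 34/3 + √2*√(-4) = 34/3 + √2*(2*I) = 34/3 + 2*I*√2 ≈ 11.333 + 2.8284*I)
(-14/66 + 46) - r = (-14/66 + 46) - (34/3 + 2*I*√2) = (-14*1/66 + 46) + (-34/3 - 2*I*√2) = (-7/33 + 46) + (-34/3 - 2*I*√2) = 1511/33 + (-34/3 - 2*I*√2) = 379/11 - 2*I*√2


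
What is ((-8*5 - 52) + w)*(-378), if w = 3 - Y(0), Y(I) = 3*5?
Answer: 39312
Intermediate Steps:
Y(I) = 15
w = -12 (w = 3 - 1*15 = 3 - 15 = -12)
((-8*5 - 52) + w)*(-378) = ((-8*5 - 52) - 12)*(-378) = ((-40 - 52) - 12)*(-378) = (-92 - 12)*(-378) = -104*(-378) = 39312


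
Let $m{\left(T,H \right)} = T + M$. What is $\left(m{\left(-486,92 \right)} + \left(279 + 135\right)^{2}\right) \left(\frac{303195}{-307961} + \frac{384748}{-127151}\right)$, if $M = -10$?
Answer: $- \frac{26837952500055700}{39157549111} \approx -6.8538 \cdot 10^{5}$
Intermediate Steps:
$m{\left(T,H \right)} = -10 + T$ ($m{\left(T,H \right)} = T - 10 = -10 + T$)
$\left(m{\left(-486,92 \right)} + \left(279 + 135\right)^{2}\right) \left(\frac{303195}{-307961} + \frac{384748}{-127151}\right) = \left(\left(-10 - 486\right) + \left(279 + 135\right)^{2}\right) \left(\frac{303195}{-307961} + \frac{384748}{-127151}\right) = \left(-496 + 414^{2}\right) \left(303195 \left(- \frac{1}{307961}\right) + 384748 \left(- \frac{1}{127151}\right)\right) = \left(-496 + 171396\right) \left(- \frac{303195}{307961} - \frac{384748}{127151}\right) = 170900 \left(- \frac{157038926273}{39157549111}\right) = - \frac{26837952500055700}{39157549111}$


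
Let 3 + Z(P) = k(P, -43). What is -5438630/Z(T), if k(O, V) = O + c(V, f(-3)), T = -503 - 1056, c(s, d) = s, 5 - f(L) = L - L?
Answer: 1087726/321 ≈ 3388.6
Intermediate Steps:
f(L) = 5 (f(L) = 5 - (L - L) = 5 - 1*0 = 5 + 0 = 5)
T = -1559
k(O, V) = O + V
Z(P) = -46 + P (Z(P) = -3 + (P - 43) = -3 + (-43 + P) = -46 + P)
-5438630/Z(T) = -5438630/(-46 - 1559) = -5438630/(-1605) = -5438630*(-1/1605) = 1087726/321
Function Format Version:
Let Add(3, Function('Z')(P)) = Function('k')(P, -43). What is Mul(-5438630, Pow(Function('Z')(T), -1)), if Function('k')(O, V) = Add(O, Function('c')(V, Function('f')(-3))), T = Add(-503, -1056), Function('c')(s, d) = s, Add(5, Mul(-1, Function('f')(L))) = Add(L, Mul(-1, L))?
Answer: Rational(1087726, 321) ≈ 3388.6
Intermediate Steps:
Function('f')(L) = 5 (Function('f')(L) = Add(5, Mul(-1, Add(L, Mul(-1, L)))) = Add(5, Mul(-1, 0)) = Add(5, 0) = 5)
T = -1559
Function('k')(O, V) = Add(O, V)
Function('Z')(P) = Add(-46, P) (Function('Z')(P) = Add(-3, Add(P, -43)) = Add(-3, Add(-43, P)) = Add(-46, P))
Mul(-5438630, Pow(Function('Z')(T), -1)) = Mul(-5438630, Pow(Add(-46, -1559), -1)) = Mul(-5438630, Pow(-1605, -1)) = Mul(-5438630, Rational(-1, 1605)) = Rational(1087726, 321)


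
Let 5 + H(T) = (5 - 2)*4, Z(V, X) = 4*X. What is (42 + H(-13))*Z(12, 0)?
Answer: 0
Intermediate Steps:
H(T) = 7 (H(T) = -5 + (5 - 2)*4 = -5 + 3*4 = -5 + 12 = 7)
(42 + H(-13))*Z(12, 0) = (42 + 7)*(4*0) = 49*0 = 0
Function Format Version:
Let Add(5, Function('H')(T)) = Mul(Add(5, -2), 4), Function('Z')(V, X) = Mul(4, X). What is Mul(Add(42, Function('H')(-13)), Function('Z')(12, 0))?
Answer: 0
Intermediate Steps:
Function('H')(T) = 7 (Function('H')(T) = Add(-5, Mul(Add(5, -2), 4)) = Add(-5, Mul(3, 4)) = Add(-5, 12) = 7)
Mul(Add(42, Function('H')(-13)), Function('Z')(12, 0)) = Mul(Add(42, 7), Mul(4, 0)) = Mul(49, 0) = 0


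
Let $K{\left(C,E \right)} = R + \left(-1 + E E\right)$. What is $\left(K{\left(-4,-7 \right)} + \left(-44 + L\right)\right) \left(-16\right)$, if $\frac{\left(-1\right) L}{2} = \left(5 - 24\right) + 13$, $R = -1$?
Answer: $-240$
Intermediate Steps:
$K{\left(C,E \right)} = -2 + E^{2}$ ($K{\left(C,E \right)} = -1 + \left(-1 + E E\right) = -1 + \left(-1 + E^{2}\right) = -2 + E^{2}$)
$L = 12$ ($L = - 2 \left(\left(5 - 24\right) + 13\right) = - 2 \left(-19 + 13\right) = \left(-2\right) \left(-6\right) = 12$)
$\left(K{\left(-4,-7 \right)} + \left(-44 + L\right)\right) \left(-16\right) = \left(\left(-2 + \left(-7\right)^{2}\right) + \left(-44 + 12\right)\right) \left(-16\right) = \left(\left(-2 + 49\right) - 32\right) \left(-16\right) = \left(47 - 32\right) \left(-16\right) = 15 \left(-16\right) = -240$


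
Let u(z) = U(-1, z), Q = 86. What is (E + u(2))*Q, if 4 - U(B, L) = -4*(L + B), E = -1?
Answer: 602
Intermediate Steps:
U(B, L) = 4 + 4*B + 4*L (U(B, L) = 4 - (-4)*(L + B) = 4 - (-4)*(B + L) = 4 - (-4*B - 4*L) = 4 + (4*B + 4*L) = 4 + 4*B + 4*L)
u(z) = 4*z (u(z) = 4 + 4*(-1) + 4*z = 4 - 4 + 4*z = 4*z)
(E + u(2))*Q = (-1 + 4*2)*86 = (-1 + 8)*86 = 7*86 = 602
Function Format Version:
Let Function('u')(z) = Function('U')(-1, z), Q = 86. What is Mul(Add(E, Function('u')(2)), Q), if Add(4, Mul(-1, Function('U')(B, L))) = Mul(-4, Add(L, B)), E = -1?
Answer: 602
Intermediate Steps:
Function('U')(B, L) = Add(4, Mul(4, B), Mul(4, L)) (Function('U')(B, L) = Add(4, Mul(-1, Mul(-4, Add(L, B)))) = Add(4, Mul(-1, Mul(-4, Add(B, L)))) = Add(4, Mul(-1, Add(Mul(-4, B), Mul(-4, L)))) = Add(4, Add(Mul(4, B), Mul(4, L))) = Add(4, Mul(4, B), Mul(4, L)))
Function('u')(z) = Mul(4, z) (Function('u')(z) = Add(4, Mul(4, -1), Mul(4, z)) = Add(4, -4, Mul(4, z)) = Mul(4, z))
Mul(Add(E, Function('u')(2)), Q) = Mul(Add(-1, Mul(4, 2)), 86) = Mul(Add(-1, 8), 86) = Mul(7, 86) = 602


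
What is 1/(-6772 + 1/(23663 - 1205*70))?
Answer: -60687/410972365 ≈ -0.00014767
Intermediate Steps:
1/(-6772 + 1/(23663 - 1205*70)) = 1/(-6772 + 1/(23663 - 84350)) = 1/(-6772 + 1/(-60687)) = 1/(-6772 - 1/60687) = 1/(-410972365/60687) = -60687/410972365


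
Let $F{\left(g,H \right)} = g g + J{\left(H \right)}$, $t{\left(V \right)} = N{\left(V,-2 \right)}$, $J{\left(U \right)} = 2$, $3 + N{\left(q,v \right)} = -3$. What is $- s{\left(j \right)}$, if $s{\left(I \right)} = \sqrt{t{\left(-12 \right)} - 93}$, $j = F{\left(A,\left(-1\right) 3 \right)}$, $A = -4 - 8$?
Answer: $- 3 i \sqrt{11} \approx - 9.9499 i$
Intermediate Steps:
$N{\left(q,v \right)} = -6$ ($N{\left(q,v \right)} = -3 - 3 = -6$)
$t{\left(V \right)} = -6$
$A = -12$ ($A = -4 - 8 = -12$)
$F{\left(g,H \right)} = 2 + g^{2}$ ($F{\left(g,H \right)} = g g + 2 = g^{2} + 2 = 2 + g^{2}$)
$j = 146$ ($j = 2 + \left(-12\right)^{2} = 2 + 144 = 146$)
$s{\left(I \right)} = 3 i \sqrt{11}$ ($s{\left(I \right)} = \sqrt{-6 - 93} = \sqrt{-99} = 3 i \sqrt{11}$)
$- s{\left(j \right)} = - 3 i \sqrt{11}$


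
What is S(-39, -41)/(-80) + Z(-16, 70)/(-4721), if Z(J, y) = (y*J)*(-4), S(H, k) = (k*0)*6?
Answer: -4480/4721 ≈ -0.94895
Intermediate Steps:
S(H, k) = 0 (S(H, k) = 0*6 = 0)
Z(J, y) = -4*J*y (Z(J, y) = (J*y)*(-4) = -4*J*y)
S(-39, -41)/(-80) + Z(-16, 70)/(-4721) = 0/(-80) - 4*(-16)*70/(-4721) = 0*(-1/80) + 4480*(-1/4721) = 0 - 4480/4721 = -4480/4721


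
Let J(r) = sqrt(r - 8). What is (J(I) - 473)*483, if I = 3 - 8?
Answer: -228459 + 483*I*sqrt(13) ≈ -2.2846e+5 + 1741.5*I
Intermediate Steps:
I = -5
J(r) = sqrt(-8 + r)
(J(I) - 473)*483 = (sqrt(-8 - 5) - 473)*483 = (sqrt(-13) - 473)*483 = (I*sqrt(13) - 473)*483 = (-473 + I*sqrt(13))*483 = -228459 + 483*I*sqrt(13)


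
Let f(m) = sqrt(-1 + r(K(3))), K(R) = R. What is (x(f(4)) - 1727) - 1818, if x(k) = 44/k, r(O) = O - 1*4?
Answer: -3545 - 22*I*sqrt(2) ≈ -3545.0 - 31.113*I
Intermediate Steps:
r(O) = -4 + O (r(O) = O - 4 = -4 + O)
f(m) = I*sqrt(2) (f(m) = sqrt(-1 + (-4 + 3)) = sqrt(-1 - 1) = sqrt(-2) = I*sqrt(2))
(x(f(4)) - 1727) - 1818 = (44/((I*sqrt(2))) - 1727) - 1818 = (44*(-I*sqrt(2)/2) - 1727) - 1818 = (-22*I*sqrt(2) - 1727) - 1818 = (-1727 - 22*I*sqrt(2)) - 1818 = -3545 - 22*I*sqrt(2)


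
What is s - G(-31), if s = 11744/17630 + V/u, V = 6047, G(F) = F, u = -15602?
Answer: 4301791169/137531630 ≈ 31.279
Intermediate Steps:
s = 38310639/137531630 (s = 11744/17630 + 6047/(-15602) = 11744*(1/17630) + 6047*(-1/15602) = 5872/8815 - 6047/15602 = 38310639/137531630 ≈ 0.27856)
s - G(-31) = 38310639/137531630 - 1*(-31) = 38310639/137531630 + 31 = 4301791169/137531630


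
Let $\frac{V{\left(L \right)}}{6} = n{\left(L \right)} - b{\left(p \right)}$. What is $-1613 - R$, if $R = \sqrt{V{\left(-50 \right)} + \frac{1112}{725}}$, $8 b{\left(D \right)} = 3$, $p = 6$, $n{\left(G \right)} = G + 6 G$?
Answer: $-1613 - \frac{i \sqrt{176670233}}{290} \approx -1613.0 - 45.834 i$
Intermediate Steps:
$n{\left(G \right)} = 7 G$
$b{\left(D \right)} = \frac{3}{8}$ ($b{\left(D \right)} = \frac{1}{8} \cdot 3 = \frac{3}{8}$)
$V{\left(L \right)} = - \frac{9}{4} + 42 L$ ($V{\left(L \right)} = 6 \left(7 L - \frac{3}{8}\right) = 6 \left(- \frac{3}{8} + 7 L\right) = - \frac{9}{4} + 42 L$)
$R = \frac{i \sqrt{176670233}}{290}$ ($R = \sqrt{\left(- \frac{9}{4} + 42 \left(-50\right)\right) + \frac{1112}{725}} = \sqrt{\left(- \frac{9}{4} - 2100\right) + 1112 \cdot \frac{1}{725}} = \sqrt{- \frac{8409}{4} + \frac{1112}{725}} = \sqrt{- \frac{6092077}{2900}} = \frac{i \sqrt{176670233}}{290} \approx 45.834 i$)
$-1613 - R = -1613 - \frac{i \sqrt{176670233}}{290}$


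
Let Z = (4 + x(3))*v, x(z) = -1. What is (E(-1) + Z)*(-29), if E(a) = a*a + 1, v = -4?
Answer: 290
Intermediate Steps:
E(a) = 1 + a² (E(a) = a² + 1 = 1 + a²)
Z = -12 (Z = (4 - 1)*(-4) = 3*(-4) = -12)
(E(-1) + Z)*(-29) = ((1 + (-1)²) - 12)*(-29) = ((1 + 1) - 12)*(-29) = (2 - 12)*(-29) = -10*(-29) = 290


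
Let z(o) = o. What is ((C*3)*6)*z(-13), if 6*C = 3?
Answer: -117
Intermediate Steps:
C = ½ (C = (⅙)*3 = ½ ≈ 0.50000)
((C*3)*6)*z(-13) = (((½)*3)*6)*(-13) = ((3/2)*6)*(-13) = 9*(-13) = -117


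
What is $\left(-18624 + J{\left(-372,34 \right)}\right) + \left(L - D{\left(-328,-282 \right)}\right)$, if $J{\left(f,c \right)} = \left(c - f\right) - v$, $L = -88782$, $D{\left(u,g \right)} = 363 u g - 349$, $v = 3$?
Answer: $-33682702$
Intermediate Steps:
$D{\left(u,g \right)} = -349 + 363 g u$ ($D{\left(u,g \right)} = 363 g u - 349 = -349 + 363 g u$)
$J{\left(f,c \right)} = -3 + c - f$ ($J{\left(f,c \right)} = \left(c - f\right) - 3 = -3 + c - f$)
$\left(-18624 + J{\left(-372,34 \right)}\right) + \left(L - D{\left(-328,-282 \right)}\right) = \left(-18624 - -403\right) - \left(88433 + 363 \left(-282\right) \left(-328\right)\right) = \left(-18624 + \left(-3 + 34 + 372\right)\right) - 33664481 = \left(-18624 + 403\right) - 33664481 = -18221 - 33664481 = -33682702$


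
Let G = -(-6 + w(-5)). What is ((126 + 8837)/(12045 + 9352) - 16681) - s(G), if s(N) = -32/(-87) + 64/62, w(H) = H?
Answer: -962678915690/57707709 ≈ -16682.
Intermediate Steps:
G = 11 (G = -(-6 - 5) = -1*(-11) = 11)
s(N) = 3776/2697 (s(N) = -32*(-1/87) + 64*(1/62) = 32/87 + 32/31 = 3776/2697)
((126 + 8837)/(12045 + 9352) - 16681) - s(G) = ((126 + 8837)/(12045 + 9352) - 16681) - 1*3776/2697 = (8963/21397 - 16681) - 3776/2697 = -356914394/21397 - 3776/2697 = -962678915690/57707709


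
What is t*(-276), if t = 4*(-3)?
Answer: 3312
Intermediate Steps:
t = -12
t*(-276) = -12*(-276) = 3312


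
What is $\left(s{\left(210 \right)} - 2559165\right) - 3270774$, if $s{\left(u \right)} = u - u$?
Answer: $-5829939$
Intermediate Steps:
$s{\left(u \right)} = 0$
$\left(s{\left(210 \right)} - 2559165\right) - 3270774 = \left(0 - 2559165\right) - 3270774 = -2559165 - 3270774 = -5829939$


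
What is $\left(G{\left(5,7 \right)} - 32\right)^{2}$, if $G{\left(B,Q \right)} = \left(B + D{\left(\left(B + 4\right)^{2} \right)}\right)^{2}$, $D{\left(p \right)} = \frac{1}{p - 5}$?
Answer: $\frac{1573788241}{33362176} \approx 47.173$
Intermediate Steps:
$D{\left(p \right)} = \frac{1}{-5 + p}$
$G{\left(B,Q \right)} = \left(B + \frac{1}{-5 + \left(4 + B\right)^{2}}\right)^{2}$ ($G{\left(B,Q \right)} = \left(B + \frac{1}{-5 + \left(B + 4\right)^{2}}\right)^{2} = \left(B + \frac{1}{-5 + \left(4 + B\right)^{2}}\right)^{2}$)
$\left(G{\left(5,7 \right)} - 32\right)^{2} = \left(\left(5 + \frac{1}{-5 + \left(4 + 5\right)^{2}}\right)^{2} - 32\right)^{2} = \left(\left(5 + \frac{1}{-5 + 9^{2}}\right)^{2} - 32\right)^{2} = \left(\left(5 + \frac{1}{-5 + 81}\right)^{2} - 32\right)^{2} = \left(\left(5 + \frac{1}{76}\right)^{2} - 32\right)^{2} = \left(\left(\frac{381}{76}\right)^{2} - 32\right)^{2} = \left(\frac{145161}{5776} - 32\right)^{2} = \left(- \frac{39671}{5776}\right)^{2} = \frac{1573788241}{33362176}$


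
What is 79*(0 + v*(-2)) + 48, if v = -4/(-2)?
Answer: -268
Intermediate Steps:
v = 2 (v = -4*(-½) = 2)
79*(0 + v*(-2)) + 48 = 79*(0 + 2*(-2)) + 48 = 79*(0 - 4) + 48 = 79*(-4) + 48 = -316 + 48 = -268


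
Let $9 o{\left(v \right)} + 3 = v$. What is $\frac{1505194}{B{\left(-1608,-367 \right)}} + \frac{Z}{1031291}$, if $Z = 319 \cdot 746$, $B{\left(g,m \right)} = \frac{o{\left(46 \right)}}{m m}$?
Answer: $\frac{1881691157758597136}{44345513} \approx 4.2433 \cdot 10^{10}$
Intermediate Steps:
$o{\left(v \right)} = - \frac{1}{3} + \frac{v}{9}$
$B{\left(g,m \right)} = \frac{43}{9 m^{2}}$ ($B{\left(g,m \right)} = \frac{- \frac{1}{3} + \frac{1}{9} \cdot 46}{m m} = \frac{- \frac{1}{3} + \frac{46}{9}}{m^{2}} = \frac{43}{9 m^{2}}$)
$Z = 237974$
$\frac{1505194}{B{\left(-1608,-367 \right)}} + \frac{Z}{1031291} = \frac{1505194}{\frac{43}{9} \cdot \frac{1}{134689}} + \frac{237974}{1031291} = \frac{1505194}{\frac{43}{9} \cdot \frac{1}{134689}} + 237974 \cdot \frac{1}{1031291} = \frac{1505194}{\frac{43}{1212201}} + \frac{237974}{1031291} = 1505194 \cdot \frac{1212201}{43} + \frac{237974}{1031291} = \frac{1824597671994}{43} + \frac{237974}{1031291} = \frac{1881691157758597136}{44345513}$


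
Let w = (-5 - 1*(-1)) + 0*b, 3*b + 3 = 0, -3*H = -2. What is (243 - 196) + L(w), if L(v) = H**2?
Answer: 427/9 ≈ 47.444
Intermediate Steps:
H = 2/3 (H = -1/3*(-2) = 2/3 ≈ 0.66667)
b = -1 (b = -1 + (1/3)*0 = -1 + 0 = -1)
w = -4 (w = (-5 - 1*(-1)) + 0*(-1) = (-5 + 1) + 0 = -4 + 0 = -4)
L(v) = 4/9 (L(v) = (2/3)**2 = 4/9)
(243 - 196) + L(w) = (243 - 196) + 4/9 = 47 + 4/9 = 427/9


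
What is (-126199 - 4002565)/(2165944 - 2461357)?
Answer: 4128764/295413 ≈ 13.976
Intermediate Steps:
(-126199 - 4002565)/(2165944 - 2461357) = -4128764/(-295413) = -4128764*(-1/295413) = 4128764/295413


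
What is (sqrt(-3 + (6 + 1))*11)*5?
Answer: 110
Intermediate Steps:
(sqrt(-3 + (6 + 1))*11)*5 = (sqrt(-3 + 7)*11)*5 = (sqrt(4)*11)*5 = (2*11)*5 = 22*5 = 110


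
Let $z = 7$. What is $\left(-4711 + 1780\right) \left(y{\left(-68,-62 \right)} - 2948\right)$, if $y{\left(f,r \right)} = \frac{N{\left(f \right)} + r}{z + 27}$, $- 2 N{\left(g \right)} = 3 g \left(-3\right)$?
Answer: $\frac{147429300}{17} \approx 8.6723 \cdot 10^{6}$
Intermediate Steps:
$N{\left(g \right)} = \frac{9 g}{2}$ ($N{\left(g \right)} = - \frac{3 g \left(-3\right)}{2} = - \frac{\left(-9\right) g}{2} = \frac{9 g}{2}$)
$y{\left(f,r \right)} = \frac{r}{34} + \frac{9 f}{68}$ ($y{\left(f,r \right)} = \frac{\frac{9 f}{2} + r}{7 + 27} = \frac{r + \frac{9 f}{2}}{34} = \left(r + \frac{9 f}{2}\right) \frac{1}{34} = \frac{r}{34} + \frac{9 f}{68}$)
$\left(-4711 + 1780\right) \left(y{\left(-68,-62 \right)} - 2948\right) = \left(-4711 + 1780\right) \left(\left(\frac{1}{34} \left(-62\right) + \frac{9}{68} \left(-68\right)\right) - 2948\right) = - 2931 \left(\left(- \frac{31}{17} - 9\right) - 2948\right) = - 2931 \left(- \frac{184}{17} - 2948\right) = \left(-2931\right) \left(- \frac{50300}{17}\right) = \frac{147429300}{17}$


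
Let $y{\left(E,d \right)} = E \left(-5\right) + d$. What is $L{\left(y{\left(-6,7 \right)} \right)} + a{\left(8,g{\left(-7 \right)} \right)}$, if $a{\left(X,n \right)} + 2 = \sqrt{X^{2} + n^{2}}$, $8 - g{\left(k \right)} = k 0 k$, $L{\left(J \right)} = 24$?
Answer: $22 + 8 \sqrt{2} \approx 33.314$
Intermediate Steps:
$y{\left(E,d \right)} = d - 5 E$ ($y{\left(E,d \right)} = - 5 E + d = d - 5 E$)
$g{\left(k \right)} = 8$ ($g{\left(k \right)} = 8 - k 0 k = 8 - 0 k = 8 - 0 = 8 + 0 = 8$)
$a{\left(X,n \right)} = -2 + \sqrt{X^{2} + n^{2}}$
$L{\left(y{\left(-6,7 \right)} \right)} + a{\left(8,g{\left(-7 \right)} \right)} = 24 - \left(2 - \sqrt{8^{2} + 8^{2}}\right) = 24 - \left(2 - \sqrt{64 + 64}\right) = 24 - \left(2 - \sqrt{128}\right) = 24 - \left(2 - 8 \sqrt{2}\right) = 22 + 8 \sqrt{2}$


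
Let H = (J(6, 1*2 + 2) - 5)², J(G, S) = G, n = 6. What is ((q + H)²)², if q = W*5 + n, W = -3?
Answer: 4096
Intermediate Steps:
H = 1 (H = (6 - 5)² = 1² = 1)
q = -9 (q = -3*5 + 6 = -15 + 6 = -9)
((q + H)²)² = ((-9 + 1)²)² = ((-8)²)² = 64² = 4096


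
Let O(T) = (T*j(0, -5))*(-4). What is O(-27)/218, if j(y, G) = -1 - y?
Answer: -54/109 ≈ -0.49541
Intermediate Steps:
O(T) = 4*T (O(T) = (T*(-1 - 1*0))*(-4) = (T*(-1 + 0))*(-4) = (T*(-1))*(-4) = -T*(-4) = 4*T)
O(-27)/218 = (4*(-27))/218 = -108*1/218 = -54/109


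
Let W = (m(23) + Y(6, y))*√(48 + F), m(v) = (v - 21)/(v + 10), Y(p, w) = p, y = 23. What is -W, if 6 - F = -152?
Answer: -200*√206/33 ≈ -86.986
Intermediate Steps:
F = 158 (F = 6 - 1*(-152) = 6 + 152 = 158)
m(v) = (-21 + v)/(10 + v)
W = 200*√206/33 (W = ((-21 + 23)/(10 + 23) + 6)*√(48 + 158) = (2/33 + 6)*√206 = 200*√206/33 ≈ 86.986)
-W = -200*√206/33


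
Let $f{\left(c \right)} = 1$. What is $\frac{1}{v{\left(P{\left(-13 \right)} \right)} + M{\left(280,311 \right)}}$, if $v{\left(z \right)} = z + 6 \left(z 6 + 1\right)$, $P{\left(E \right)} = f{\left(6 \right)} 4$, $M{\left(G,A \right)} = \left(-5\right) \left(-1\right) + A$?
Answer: $\frac{1}{470} \approx 0.0021277$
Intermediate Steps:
$M{\left(G,A \right)} = 5 + A$
$P{\left(E \right)} = 4$ ($P{\left(E \right)} = 1 \cdot 4 = 4$)
$v{\left(z \right)} = 6 + 37 z$ ($v{\left(z \right)} = z + 6 \left(6 z + 1\right) = z + 6 \left(1 + 6 z\right) = z + \left(6 + 36 z\right) = 6 + 37 z$)
$\frac{1}{v{\left(P{\left(-13 \right)} \right)} + M{\left(280,311 \right)}} = \frac{1}{\left(6 + 37 \cdot 4\right) + \left(5 + 311\right)} = \frac{1}{\left(6 + 148\right) + 316} = \frac{1}{154 + 316} = \frac{1}{470}$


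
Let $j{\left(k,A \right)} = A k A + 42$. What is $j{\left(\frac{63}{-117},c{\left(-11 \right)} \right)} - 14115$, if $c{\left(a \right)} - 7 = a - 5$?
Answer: $- \frac{183516}{13} \approx -14117.0$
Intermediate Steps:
$c{\left(a \right)} = 2 + a$ ($c{\left(a \right)} = 7 + \left(a - 5\right) = 7 + \left(-5 + a\right) = 2 + a$)
$j{\left(k,A \right)} = 42 + k A^{2}$ ($j{\left(k,A \right)} = k A^{2} + 42 = 42 + k A^{2}$)
$j{\left(\frac{63}{-117},c{\left(-11 \right)} \right)} - 14115 = \left(42 + \frac{63}{-117} \left(2 - 11\right)^{2}\right) - 14115 = \left(42 + 63 \left(- \frac{1}{117}\right) \left(-9\right)^{2}\right) - 14115 = \left(42 - \frac{567}{13}\right) - 14115 = - \frac{21}{13} - 14115 = - \frac{183516}{13}$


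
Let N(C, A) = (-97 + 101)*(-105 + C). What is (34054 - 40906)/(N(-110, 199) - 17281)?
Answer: 2284/6047 ≈ 0.37771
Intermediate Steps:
N(C, A) = -420 + 4*C (N(C, A) = 4*(-105 + C) = -420 + 4*C)
(34054 - 40906)/(N(-110, 199) - 17281) = (34054 - 40906)/((-420 + 4*(-110)) - 17281) = -6852/((-420 - 440) - 17281) = -6852/(-860 - 17281) = -6852/(-18141) = -6852*(-1/18141) = 2284/6047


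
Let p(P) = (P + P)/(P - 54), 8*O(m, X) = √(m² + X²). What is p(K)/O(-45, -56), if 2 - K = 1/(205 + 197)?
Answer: -12848*√5161/107890705 ≈ -0.0085550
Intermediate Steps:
O(m, X) = √(X² + m²)/8 (O(m, X) = √(m² + X²)/8 = √(X² + m²)/8)
K = 803/402 (K = 2 - 1/(205 + 197) = 2 - 1/402 = 803/402 ≈ 1.9975)
p(P) = 2*P/(-54 + P) (p(P) = (2*P)/(-54 + P) = 2*P/(-54 + P))
p(K)/O(-45, -56) = (2*(803/402)/(-54 + 803/402))/((√((-56)² + (-45)²)/8)) = (2*(803/402)/(-20905/402))/((√(3136 + 2025)/8)) = (2*(803/402)*(-402/20905))/((√5161/8)) = -12848*√5161/107890705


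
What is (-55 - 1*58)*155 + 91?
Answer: -17424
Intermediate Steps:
(-55 - 1*58)*155 + 91 = (-55 - 58)*155 + 91 = -113*155 + 91 = -17515 + 91 = -17424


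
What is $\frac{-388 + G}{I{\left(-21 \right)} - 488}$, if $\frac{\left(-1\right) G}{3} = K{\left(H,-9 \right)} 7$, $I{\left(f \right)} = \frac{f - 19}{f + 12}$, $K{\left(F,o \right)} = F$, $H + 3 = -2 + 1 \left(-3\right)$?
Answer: $\frac{495}{1088} \approx 0.45496$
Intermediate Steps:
$H = -8$ ($H = -3 + \left(-2 + 1 \left(-3\right)\right) = -3 - 5 = -8$)
$I{\left(f \right)} = \frac{-19 + f}{12 + f}$
$G = 168$ ($G = - 3 \left(\left(-8\right) 7\right) = \left(-3\right) \left(-56\right) = 168$)
$\frac{-388 + G}{I{\left(-21 \right)} - 488} = \frac{-388 + 168}{\frac{-19 - 21}{12 - 21} - 488} = - \frac{220}{\frac{1}{-9} \left(-40\right) - 488} = - \frac{220}{\left(- \frac{1}{9}\right) \left(-40\right) - 488} = - \frac{220}{\frac{40}{9} - 488} = - \frac{220}{- \frac{4352}{9}} = \left(-220\right) \left(- \frac{9}{4352}\right) = \frac{495}{1088}$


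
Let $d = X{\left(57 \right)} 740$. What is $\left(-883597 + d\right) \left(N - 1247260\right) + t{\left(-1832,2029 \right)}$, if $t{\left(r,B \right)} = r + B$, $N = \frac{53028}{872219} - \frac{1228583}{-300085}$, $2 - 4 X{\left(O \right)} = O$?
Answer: $\frac{291777717942134946628951}{261739838615} \approx 1.1148 \cdot 10^{12}$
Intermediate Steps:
$X{\left(O \right)} = \frac{1}{2} - \frac{O}{4}$
$N = \frac{1087506343057}{261739838615}$ ($N = 53028 \cdot \frac{1}{872219} - - \frac{1228583}{300085} = \frac{53028}{872219} + \frac{1228583}{300085} = \frac{1087506343057}{261739838615} \approx 4.1549$)
$t{\left(r,B \right)} = B + r$
$d = -10175$ ($d = \left(\frac{1}{2} - \frac{57}{4}\right) 740 = \left(- \frac{55}{4}\right) 740 = -10175$)
$\left(-883597 + d\right) \left(N - 1247260\right) + t{\left(-1832,2029 \right)} = \left(-883597 - 10175\right) \left(\frac{1087506343057}{261739838615} - 1247260\right) + \left(2029 - 1832\right) = \left(-893772\right) \left(- \frac{326456543604601843}{261739838615}\right) + 197 = \frac{291777717890572198421796}{261739838615} + 197 = \frac{291777717942134946628951}{261739838615}$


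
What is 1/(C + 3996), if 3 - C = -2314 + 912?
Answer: 1/5401 ≈ 0.00018515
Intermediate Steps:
C = 1405 (C = 3 - (-2314 + 912) = 3 - 1*(-1402) = 3 + 1402 = 1405)
1/(C + 3996) = 1/(1405 + 3996) = 1/5401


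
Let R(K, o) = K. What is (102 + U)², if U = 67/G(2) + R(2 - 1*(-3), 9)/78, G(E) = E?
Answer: 27952369/1521 ≈ 18378.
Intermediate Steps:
U = 1309/39 (U = 67/2 + (2 - 1*(-3))/78 = 67*(½) + (2 + 3)*(1/78) = 67/2 + 5*(1/78) = 67/2 + 5/78 = 1309/39 ≈ 33.564)
(102 + U)² = (102 + 1309/39)² = (5287/39)² = 27952369/1521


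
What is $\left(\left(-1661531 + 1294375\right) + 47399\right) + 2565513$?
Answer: $2245756$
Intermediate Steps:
$\left(\left(-1661531 + 1294375\right) + 47399\right) + 2565513 = \left(-367156 + 47399\right) + 2565513 = -319757 + 2565513 = 2245756$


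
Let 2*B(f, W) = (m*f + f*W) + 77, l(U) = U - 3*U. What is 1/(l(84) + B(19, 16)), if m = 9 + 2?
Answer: 1/127 ≈ 0.0078740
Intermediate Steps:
m = 11
l(U) = -2*U
B(f, W) = 77/2 + 11*f/2 + W*f/2 (B(f, W) = ((11*f + f*W) + 77)/2 = ((11*f + W*f) + 77)/2 = (77 + 11*f + W*f)/2 = 77/2 + 11*f/2 + W*f/2)
1/(l(84) + B(19, 16)) = 1/(-2*84 + (77/2 + (11/2)*19 + (1/2)*16*19)) = 1/(-168 + (77/2 + 209/2 + 152)) = 1/(-168 + 295) = 1/127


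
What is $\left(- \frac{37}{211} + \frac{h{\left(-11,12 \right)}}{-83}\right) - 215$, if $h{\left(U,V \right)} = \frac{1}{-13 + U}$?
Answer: $- \frac{90440573}{420312} \approx -215.17$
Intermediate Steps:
$\left(- \frac{37}{211} + \frac{h{\left(-11,12 \right)}}{-83}\right) - 215 = \left(- \frac{37}{211} + \frac{1}{\left(-13 - 11\right) \left(-83\right)}\right) - 215 = \left(\left(-37\right) \frac{1}{211} + \frac{1}{-24} \left(- \frac{1}{83}\right)\right) - 215 = \left(- \frac{37}{211} - - \frac{1}{1992}\right) - 215 = \left(- \frac{37}{211} + \frac{1}{1992}\right) - 215 = - \frac{73493}{420312} - 215 = - \frac{90440573}{420312}$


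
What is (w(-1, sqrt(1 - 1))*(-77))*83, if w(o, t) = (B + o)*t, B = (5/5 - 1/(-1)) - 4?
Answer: 0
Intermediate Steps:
B = -2 (B = (5*(1/5) - 1*(-1)) - 4 = (1 + 1) - 4 = 2 - 4 = -2)
w(o, t) = t*(-2 + o) (w(o, t) = (-2 + o)*t = t*(-2 + o))
(w(-1, sqrt(1 - 1))*(-77))*83 = ((sqrt(1 - 1)*(-2 - 1))*(-77))*83 = ((sqrt(0)*(-3))*(-77))*83 = ((0*(-3))*(-77))*83 = (0*(-77))*83 = 0*83 = 0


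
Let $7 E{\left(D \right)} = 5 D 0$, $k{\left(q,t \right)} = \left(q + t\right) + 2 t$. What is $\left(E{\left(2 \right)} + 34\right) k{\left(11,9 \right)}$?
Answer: $1292$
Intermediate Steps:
$k{\left(q,t \right)} = q + 3 t$
$E{\left(D \right)} = 0$ ($E{\left(D \right)} = \frac{5 D 0}{7} = \frac{1}{7} \cdot 0 = 0$)
$\left(E{\left(2 \right)} + 34\right) k{\left(11,9 \right)} = \left(0 + 34\right) \left(11 + 3 \cdot 9\right) = 34 \left(11 + 27\right) = 34 \cdot 38 = 1292$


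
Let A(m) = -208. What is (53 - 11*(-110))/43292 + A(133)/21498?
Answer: 9073619/465345708 ≈ 0.019499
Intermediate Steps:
(53 - 11*(-110))/43292 + A(133)/21498 = (53 - 11*(-110))/43292 - 208/21498 = (53 + 1210)*(1/43292) - 208*1/21498 = 1263*(1/43292) - 104/10749 = 1263/43292 - 104/10749 = 9073619/465345708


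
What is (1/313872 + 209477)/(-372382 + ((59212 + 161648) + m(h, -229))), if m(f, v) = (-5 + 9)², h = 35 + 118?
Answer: -65748964945/47553491232 ≈ -1.3826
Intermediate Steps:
h = 153
m(f, v) = 16 (m(f, v) = 4² = 16)
(1/313872 + 209477)/(-372382 + ((59212 + 161648) + m(h, -229))) = (1/313872 + 209477)/(-372382 + ((59212 + 161648) + 16)) = (1/313872 + 209477)/(-372382 + (220860 + 16)) = 65748964945/(313872*(-372382 + 220876)) = (65748964945/313872)/(-151506) = (65748964945/313872)*(-1/151506) = -65748964945/47553491232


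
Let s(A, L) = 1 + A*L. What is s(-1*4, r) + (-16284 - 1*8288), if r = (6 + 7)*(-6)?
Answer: -24259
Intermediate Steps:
r = -78 (r = 13*(-6) = -78)
s(-1*4, r) + (-16284 - 1*8288) = (1 - 1*4*(-78)) + (-16284 - 1*8288) = (1 - 4*(-78)) + (-16284 - 8288) = (1 + 312) - 24572 = 313 - 24572 = -24259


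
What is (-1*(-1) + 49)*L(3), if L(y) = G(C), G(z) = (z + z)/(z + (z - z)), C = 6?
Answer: 100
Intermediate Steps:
G(z) = 2 (G(z) = (2*z)/(z + 0) = (2*z)/z = 2)
L(y) = 2
(-1*(-1) + 49)*L(3) = (-1*(-1) + 49)*2 = (1 + 49)*2 = 50*2 = 100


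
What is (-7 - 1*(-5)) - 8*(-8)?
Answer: 62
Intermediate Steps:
(-7 - 1*(-5)) - 8*(-8) = (-7 + 5) + 64 = -2 + 64 = 62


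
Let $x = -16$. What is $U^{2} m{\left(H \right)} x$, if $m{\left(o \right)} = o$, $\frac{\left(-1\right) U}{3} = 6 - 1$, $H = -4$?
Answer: $14400$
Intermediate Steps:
$U = -15$ ($U = - 3 \left(6 - 1\right) = \left(-3\right) 5 = -15$)
$U^{2} m{\left(H \right)} x = \left(-15\right)^{2} \left(-4\right) \left(-16\right) = 225 \left(-4\right) \left(-16\right) = \left(-900\right) \left(-16\right) = 14400$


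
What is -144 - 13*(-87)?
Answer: 987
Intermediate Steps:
-144 - 13*(-87) = -144 + 1131 = 987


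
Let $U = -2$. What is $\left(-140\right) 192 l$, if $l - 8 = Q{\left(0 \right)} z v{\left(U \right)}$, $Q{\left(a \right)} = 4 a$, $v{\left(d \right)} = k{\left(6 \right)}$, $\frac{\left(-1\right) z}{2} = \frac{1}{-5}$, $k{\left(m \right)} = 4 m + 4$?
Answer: $-215040$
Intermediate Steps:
$k{\left(m \right)} = 4 + 4 m$
$z = \frac{2}{5}$ ($z = - \frac{2}{-5} = \left(-2\right) \left(- \frac{1}{5}\right) = \frac{2}{5} \approx 0.4$)
$v{\left(d \right)} = 28$ ($v{\left(d \right)} = 4 + 4 \cdot 6 = 4 + 24 = 28$)
$l = 8$ ($l = 8 + 4 \cdot 0 \cdot \frac{2}{5} \cdot 28 = 8 + 0 \cdot \frac{2}{5} \cdot 28 = 8 + 0 \cdot 28 = 8 + 0 = 8$)
$\left(-140\right) 192 l = \left(-140\right) 192 \cdot 8 = \left(-26880\right) 8 = -215040$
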